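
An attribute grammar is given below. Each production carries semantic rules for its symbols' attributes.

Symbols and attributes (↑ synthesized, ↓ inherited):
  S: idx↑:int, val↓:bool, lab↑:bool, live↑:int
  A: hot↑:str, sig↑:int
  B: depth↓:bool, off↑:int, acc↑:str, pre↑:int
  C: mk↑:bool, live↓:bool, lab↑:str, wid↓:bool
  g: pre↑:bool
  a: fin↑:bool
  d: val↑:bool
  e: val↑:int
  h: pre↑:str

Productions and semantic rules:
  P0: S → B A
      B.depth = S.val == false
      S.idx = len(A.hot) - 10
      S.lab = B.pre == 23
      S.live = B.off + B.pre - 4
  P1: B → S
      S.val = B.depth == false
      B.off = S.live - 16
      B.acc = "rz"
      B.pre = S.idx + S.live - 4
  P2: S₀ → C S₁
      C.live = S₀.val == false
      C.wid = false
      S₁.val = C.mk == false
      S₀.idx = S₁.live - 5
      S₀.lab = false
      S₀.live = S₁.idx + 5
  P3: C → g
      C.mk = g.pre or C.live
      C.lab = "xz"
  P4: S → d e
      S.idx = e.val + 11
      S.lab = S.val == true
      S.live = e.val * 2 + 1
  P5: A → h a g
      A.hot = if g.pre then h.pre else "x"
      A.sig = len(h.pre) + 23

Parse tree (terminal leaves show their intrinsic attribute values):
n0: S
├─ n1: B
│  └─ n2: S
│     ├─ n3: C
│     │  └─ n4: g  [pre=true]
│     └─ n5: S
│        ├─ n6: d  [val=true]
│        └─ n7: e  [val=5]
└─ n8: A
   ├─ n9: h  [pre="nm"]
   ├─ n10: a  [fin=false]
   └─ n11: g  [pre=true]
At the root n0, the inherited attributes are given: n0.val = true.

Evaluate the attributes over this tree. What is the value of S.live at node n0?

1. n0.val = true  [given at root]
2. n1.depth = false  [S.val == false]
3. n2.val = true  [B.depth == false]
4. n3.live = false  [S₀.val == false]
5. n3.wid = false  [false]
6. n4.pre = true  [terminal]
7. n3.mk = true  [g.pre or C.live]
8. n3.lab = "xz"  ["xz"]
9. n5.val = false  [C.mk == false]
10. n6.val = true  [terminal]
11. n7.val = 5  [terminal]
12. n5.idx = 16  [e.val + 11]
13. n5.lab = false  [S.val == true]
14. n5.live = 11  [e.val * 2 + 1]
15. n2.idx = 6  [S₁.live - 5]
16. n2.lab = false  [false]
17. n2.live = 21  [S₁.idx + 5]
18. n1.off = 5  [S.live - 16]
19. n1.acc = "rz"  ["rz"]
20. n1.pre = 23  [S.idx + S.live - 4]
21. n9.pre = "nm"  [terminal]
22. n10.fin = false  [terminal]
23. n11.pre = true  [terminal]
24. n8.hot = "nm"  [if g.pre then h.pre else "x"]
25. n8.sig = 25  [len(h.pre) + 23]
26. n0.idx = -8  [len(A.hot) - 10]
27. n0.lab = true  [B.pre == 23]
28. n0.live = 24  [B.off + B.pre - 4]

24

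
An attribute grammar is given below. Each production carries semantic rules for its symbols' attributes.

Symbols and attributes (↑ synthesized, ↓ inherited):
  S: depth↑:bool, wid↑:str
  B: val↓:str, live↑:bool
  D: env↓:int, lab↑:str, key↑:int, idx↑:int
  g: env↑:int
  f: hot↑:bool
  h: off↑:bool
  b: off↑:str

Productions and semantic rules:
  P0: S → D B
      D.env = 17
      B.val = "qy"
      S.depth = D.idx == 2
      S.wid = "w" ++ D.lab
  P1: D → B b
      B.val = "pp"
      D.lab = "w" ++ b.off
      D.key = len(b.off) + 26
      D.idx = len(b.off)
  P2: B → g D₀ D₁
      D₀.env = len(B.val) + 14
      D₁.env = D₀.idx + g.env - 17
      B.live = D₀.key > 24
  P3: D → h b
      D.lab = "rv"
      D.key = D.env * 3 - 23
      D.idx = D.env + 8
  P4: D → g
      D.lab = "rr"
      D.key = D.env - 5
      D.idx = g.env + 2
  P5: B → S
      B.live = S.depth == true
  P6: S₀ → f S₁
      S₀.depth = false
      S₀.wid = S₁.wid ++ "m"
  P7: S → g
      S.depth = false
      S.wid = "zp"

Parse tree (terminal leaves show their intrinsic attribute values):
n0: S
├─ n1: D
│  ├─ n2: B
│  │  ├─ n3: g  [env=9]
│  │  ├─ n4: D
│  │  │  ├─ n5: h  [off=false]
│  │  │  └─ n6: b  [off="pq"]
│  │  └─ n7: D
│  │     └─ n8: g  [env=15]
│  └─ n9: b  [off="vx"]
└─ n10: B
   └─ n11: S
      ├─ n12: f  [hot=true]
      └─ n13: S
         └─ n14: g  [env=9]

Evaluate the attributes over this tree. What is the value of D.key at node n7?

1. n1.env = 17  [17]
2. n2.val = "pp"  ["pp"]
3. n3.env = 9  [terminal]
4. n4.env = 16  [len(B.val) + 14]
5. n5.off = false  [terminal]
6. n6.off = "pq"  [terminal]
7. n4.lab = "rv"  ["rv"]
8. n4.key = 25  [D.env * 3 - 23]
9. n4.idx = 24  [D.env + 8]
10. n7.env = 16  [D₀.idx + g.env - 17]
11. n8.env = 15  [terminal]
12. n7.lab = "rr"  ["rr"]
13. n7.key = 11  [D.env - 5]
14. n7.idx = 17  [g.env + 2]
15. n2.live = true  [D₀.key > 24]
16. n9.off = "vx"  [terminal]
17. n1.lab = "wvx"  ["w" ++ b.off]
18. n1.key = 28  [len(b.off) + 26]
19. n1.idx = 2  [len(b.off)]
20. n10.val = "qy"  ["qy"]
21. n12.hot = true  [terminal]
22. n14.env = 9  [terminal]
23. n13.depth = false  [false]
24. n13.wid = "zp"  ["zp"]
25. n11.depth = false  [false]
26. n11.wid = "zpm"  [S₁.wid ++ "m"]
27. n10.live = false  [S.depth == true]
28. n0.depth = true  [D.idx == 2]
29. n0.wid = "wwvx"  ["w" ++ D.lab]

11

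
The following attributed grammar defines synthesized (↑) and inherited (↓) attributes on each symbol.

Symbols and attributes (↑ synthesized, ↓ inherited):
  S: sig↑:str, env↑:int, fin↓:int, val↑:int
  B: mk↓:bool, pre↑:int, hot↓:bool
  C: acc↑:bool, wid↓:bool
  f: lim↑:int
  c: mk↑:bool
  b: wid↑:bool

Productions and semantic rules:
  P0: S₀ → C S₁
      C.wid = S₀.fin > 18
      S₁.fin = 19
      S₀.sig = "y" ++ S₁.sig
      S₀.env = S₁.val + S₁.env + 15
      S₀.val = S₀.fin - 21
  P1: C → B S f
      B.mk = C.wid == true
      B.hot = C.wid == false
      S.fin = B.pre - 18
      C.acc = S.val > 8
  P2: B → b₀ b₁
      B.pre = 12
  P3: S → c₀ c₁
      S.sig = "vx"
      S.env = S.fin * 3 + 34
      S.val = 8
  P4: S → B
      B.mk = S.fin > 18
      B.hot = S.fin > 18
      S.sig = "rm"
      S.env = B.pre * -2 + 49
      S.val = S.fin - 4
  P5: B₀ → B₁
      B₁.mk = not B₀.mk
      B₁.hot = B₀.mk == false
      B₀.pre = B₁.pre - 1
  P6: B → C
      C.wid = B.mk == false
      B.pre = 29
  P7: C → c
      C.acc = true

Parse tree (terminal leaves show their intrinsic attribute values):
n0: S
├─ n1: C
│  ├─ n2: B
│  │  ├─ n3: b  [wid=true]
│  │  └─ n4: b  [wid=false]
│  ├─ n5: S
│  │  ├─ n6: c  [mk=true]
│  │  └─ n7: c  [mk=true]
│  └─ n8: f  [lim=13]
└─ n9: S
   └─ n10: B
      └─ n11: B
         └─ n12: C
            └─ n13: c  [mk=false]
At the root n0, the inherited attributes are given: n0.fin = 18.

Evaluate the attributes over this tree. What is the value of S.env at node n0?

1. n0.fin = 18  [given at root]
2. n1.wid = false  [S₀.fin > 18]
3. n2.mk = false  [C.wid == true]
4. n2.hot = true  [C.wid == false]
5. n3.wid = true  [terminal]
6. n4.wid = false  [terminal]
7. n2.pre = 12  [12]
8. n5.fin = -6  [B.pre - 18]
9. n6.mk = true  [terminal]
10. n7.mk = true  [terminal]
11. n5.sig = "vx"  ["vx"]
12. n5.env = 16  [S.fin * 3 + 34]
13. n5.val = 8  [8]
14. n8.lim = 13  [terminal]
15. n1.acc = false  [S.val > 8]
16. n9.fin = 19  [19]
17. n10.mk = true  [S.fin > 18]
18. n10.hot = true  [S.fin > 18]
19. n11.mk = false  [not B₀.mk]
20. n11.hot = false  [B₀.mk == false]
21. n12.wid = true  [B.mk == false]
22. n13.mk = false  [terminal]
23. n12.acc = true  [true]
24. n11.pre = 29  [29]
25. n10.pre = 28  [B₁.pre - 1]
26. n9.sig = "rm"  ["rm"]
27. n9.env = -7  [B.pre * -2 + 49]
28. n9.val = 15  [S.fin - 4]
29. n0.sig = "yrm"  ["y" ++ S₁.sig]
30. n0.env = 23  [S₁.val + S₁.env + 15]
31. n0.val = -3  [S₀.fin - 21]

23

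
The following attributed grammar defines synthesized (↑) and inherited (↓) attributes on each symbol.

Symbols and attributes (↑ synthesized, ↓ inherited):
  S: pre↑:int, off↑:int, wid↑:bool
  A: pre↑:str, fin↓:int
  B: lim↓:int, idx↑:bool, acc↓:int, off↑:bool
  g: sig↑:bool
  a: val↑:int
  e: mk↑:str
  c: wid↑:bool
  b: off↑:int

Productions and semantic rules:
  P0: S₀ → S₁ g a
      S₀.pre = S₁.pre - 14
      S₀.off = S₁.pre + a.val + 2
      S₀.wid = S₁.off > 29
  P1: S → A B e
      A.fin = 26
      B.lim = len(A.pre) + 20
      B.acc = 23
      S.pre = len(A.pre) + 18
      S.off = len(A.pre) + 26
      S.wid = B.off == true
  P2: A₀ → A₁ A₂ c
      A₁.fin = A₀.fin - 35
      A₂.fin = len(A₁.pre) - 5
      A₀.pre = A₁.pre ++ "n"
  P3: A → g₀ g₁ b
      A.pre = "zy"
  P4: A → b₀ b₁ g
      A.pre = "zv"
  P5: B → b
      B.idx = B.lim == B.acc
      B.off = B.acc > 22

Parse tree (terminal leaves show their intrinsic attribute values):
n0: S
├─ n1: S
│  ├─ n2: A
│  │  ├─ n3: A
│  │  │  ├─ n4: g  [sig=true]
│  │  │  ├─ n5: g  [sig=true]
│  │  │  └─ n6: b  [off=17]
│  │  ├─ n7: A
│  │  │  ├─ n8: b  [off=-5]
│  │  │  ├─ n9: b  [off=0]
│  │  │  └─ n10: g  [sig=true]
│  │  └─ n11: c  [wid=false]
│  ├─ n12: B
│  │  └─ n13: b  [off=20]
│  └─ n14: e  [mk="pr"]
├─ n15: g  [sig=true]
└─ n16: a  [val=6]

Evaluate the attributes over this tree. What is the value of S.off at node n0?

29

1. n2.fin = 26  [26]
2. n3.fin = -9  [A₀.fin - 35]
3. n4.sig = true  [terminal]
4. n5.sig = true  [terminal]
5. n6.off = 17  [terminal]
6. n3.pre = "zy"  ["zy"]
7. n7.fin = -3  [len(A₁.pre) - 5]
8. n8.off = -5  [terminal]
9. n9.off = 0  [terminal]
10. n10.sig = true  [terminal]
11. n7.pre = "zv"  ["zv"]
12. n11.wid = false  [terminal]
13. n2.pre = "zyn"  [A₁.pre ++ "n"]
14. n12.lim = 23  [len(A.pre) + 20]
15. n12.acc = 23  [23]
16. n13.off = 20  [terminal]
17. n12.idx = true  [B.lim == B.acc]
18. n12.off = true  [B.acc > 22]
19. n14.mk = "pr"  [terminal]
20. n1.pre = 21  [len(A.pre) + 18]
21. n1.off = 29  [len(A.pre) + 26]
22. n1.wid = true  [B.off == true]
23. n15.sig = true  [terminal]
24. n16.val = 6  [terminal]
25. n0.pre = 7  [S₁.pre - 14]
26. n0.off = 29  [S₁.pre + a.val + 2]
27. n0.wid = false  [S₁.off > 29]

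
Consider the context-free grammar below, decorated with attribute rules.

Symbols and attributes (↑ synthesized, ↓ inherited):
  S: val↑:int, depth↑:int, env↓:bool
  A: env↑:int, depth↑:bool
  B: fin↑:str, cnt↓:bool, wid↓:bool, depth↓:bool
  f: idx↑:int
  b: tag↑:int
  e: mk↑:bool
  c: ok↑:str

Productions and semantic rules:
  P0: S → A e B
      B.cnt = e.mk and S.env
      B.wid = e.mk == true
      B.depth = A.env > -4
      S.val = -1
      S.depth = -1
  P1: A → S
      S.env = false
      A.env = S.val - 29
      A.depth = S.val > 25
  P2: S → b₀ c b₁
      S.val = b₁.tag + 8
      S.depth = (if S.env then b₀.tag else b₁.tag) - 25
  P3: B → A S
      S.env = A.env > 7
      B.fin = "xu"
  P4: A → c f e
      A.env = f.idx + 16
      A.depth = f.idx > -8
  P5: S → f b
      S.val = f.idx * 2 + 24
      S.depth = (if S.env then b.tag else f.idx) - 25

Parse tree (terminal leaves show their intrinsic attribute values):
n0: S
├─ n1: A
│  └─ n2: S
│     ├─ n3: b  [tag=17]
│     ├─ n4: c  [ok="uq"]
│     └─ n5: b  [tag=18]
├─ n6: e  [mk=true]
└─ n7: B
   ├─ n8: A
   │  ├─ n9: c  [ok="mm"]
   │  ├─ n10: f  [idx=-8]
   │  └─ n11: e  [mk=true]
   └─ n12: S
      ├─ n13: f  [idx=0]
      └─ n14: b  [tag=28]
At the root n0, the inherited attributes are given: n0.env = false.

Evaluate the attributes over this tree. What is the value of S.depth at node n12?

1. n0.env = false  [given at root]
2. n2.env = false  [false]
3. n3.tag = 17  [terminal]
4. n4.ok = "uq"  [terminal]
5. n5.tag = 18  [terminal]
6. n2.val = 26  [b₁.tag + 8]
7. n2.depth = -7  [(if S.env then b₀.tag else b₁.tag) - 25]
8. n1.env = -3  [S.val - 29]
9. n1.depth = true  [S.val > 25]
10. n6.mk = true  [terminal]
11. n7.cnt = false  [e.mk and S.env]
12. n7.wid = true  [e.mk == true]
13. n7.depth = true  [A.env > -4]
14. n9.ok = "mm"  [terminal]
15. n10.idx = -8  [terminal]
16. n11.mk = true  [terminal]
17. n8.env = 8  [f.idx + 16]
18. n8.depth = false  [f.idx > -8]
19. n12.env = true  [A.env > 7]
20. n13.idx = 0  [terminal]
21. n14.tag = 28  [terminal]
22. n12.val = 24  [f.idx * 2 + 24]
23. n12.depth = 3  [(if S.env then b.tag else f.idx) - 25]
24. n7.fin = "xu"  ["xu"]
25. n0.val = -1  [-1]
26. n0.depth = -1  [-1]

3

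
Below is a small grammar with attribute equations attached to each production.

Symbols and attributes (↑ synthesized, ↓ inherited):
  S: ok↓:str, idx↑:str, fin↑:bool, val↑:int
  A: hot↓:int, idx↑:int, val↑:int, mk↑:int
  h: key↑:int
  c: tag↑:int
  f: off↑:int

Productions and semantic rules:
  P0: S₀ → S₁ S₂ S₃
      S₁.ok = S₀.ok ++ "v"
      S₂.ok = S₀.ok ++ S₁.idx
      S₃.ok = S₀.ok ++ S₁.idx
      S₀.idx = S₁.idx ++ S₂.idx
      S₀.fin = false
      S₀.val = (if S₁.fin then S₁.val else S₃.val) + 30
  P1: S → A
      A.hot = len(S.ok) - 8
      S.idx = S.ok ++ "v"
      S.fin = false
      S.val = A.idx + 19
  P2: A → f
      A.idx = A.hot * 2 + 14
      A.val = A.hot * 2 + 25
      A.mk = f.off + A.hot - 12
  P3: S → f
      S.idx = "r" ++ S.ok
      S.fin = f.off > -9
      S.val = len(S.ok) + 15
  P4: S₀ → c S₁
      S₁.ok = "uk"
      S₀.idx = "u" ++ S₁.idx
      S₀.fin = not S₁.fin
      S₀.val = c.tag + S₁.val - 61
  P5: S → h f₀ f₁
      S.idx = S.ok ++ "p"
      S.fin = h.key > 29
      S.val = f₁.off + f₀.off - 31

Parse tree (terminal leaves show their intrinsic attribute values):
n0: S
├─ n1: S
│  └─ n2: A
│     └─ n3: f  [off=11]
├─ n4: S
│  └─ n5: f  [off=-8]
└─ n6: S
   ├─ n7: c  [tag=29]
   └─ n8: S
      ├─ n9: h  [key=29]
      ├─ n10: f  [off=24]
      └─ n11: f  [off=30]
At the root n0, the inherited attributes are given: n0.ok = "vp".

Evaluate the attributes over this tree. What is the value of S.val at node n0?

21

1. n0.ok = "vp"  [given at root]
2. n1.ok = "vpv"  [S₀.ok ++ "v"]
3. n2.hot = -5  [len(S.ok) - 8]
4. n3.off = 11  [terminal]
5. n2.idx = 4  [A.hot * 2 + 14]
6. n2.val = 15  [A.hot * 2 + 25]
7. n2.mk = -6  [f.off + A.hot - 12]
8. n1.idx = "vpvv"  [S.ok ++ "v"]
9. n1.fin = false  [false]
10. n1.val = 23  [A.idx + 19]
11. n4.ok = "vpvpvv"  [S₀.ok ++ S₁.idx]
12. n5.off = -8  [terminal]
13. n4.idx = "rvpvpvv"  ["r" ++ S.ok]
14. n4.fin = true  [f.off > -9]
15. n4.val = 21  [len(S.ok) + 15]
16. n6.ok = "vpvpvv"  [S₀.ok ++ S₁.idx]
17. n7.tag = 29  [terminal]
18. n8.ok = "uk"  ["uk"]
19. n9.key = 29  [terminal]
20. n10.off = 24  [terminal]
21. n11.off = 30  [terminal]
22. n8.idx = "ukp"  [S.ok ++ "p"]
23. n8.fin = false  [h.key > 29]
24. n8.val = 23  [f₁.off + f₀.off - 31]
25. n6.idx = "uukp"  ["u" ++ S₁.idx]
26. n6.fin = true  [not S₁.fin]
27. n6.val = -9  [c.tag + S₁.val - 61]
28. n0.idx = "vpvvrvpvpvv"  [S₁.idx ++ S₂.idx]
29. n0.fin = false  [false]
30. n0.val = 21  [(if S₁.fin then S₁.val else S₃.val) + 30]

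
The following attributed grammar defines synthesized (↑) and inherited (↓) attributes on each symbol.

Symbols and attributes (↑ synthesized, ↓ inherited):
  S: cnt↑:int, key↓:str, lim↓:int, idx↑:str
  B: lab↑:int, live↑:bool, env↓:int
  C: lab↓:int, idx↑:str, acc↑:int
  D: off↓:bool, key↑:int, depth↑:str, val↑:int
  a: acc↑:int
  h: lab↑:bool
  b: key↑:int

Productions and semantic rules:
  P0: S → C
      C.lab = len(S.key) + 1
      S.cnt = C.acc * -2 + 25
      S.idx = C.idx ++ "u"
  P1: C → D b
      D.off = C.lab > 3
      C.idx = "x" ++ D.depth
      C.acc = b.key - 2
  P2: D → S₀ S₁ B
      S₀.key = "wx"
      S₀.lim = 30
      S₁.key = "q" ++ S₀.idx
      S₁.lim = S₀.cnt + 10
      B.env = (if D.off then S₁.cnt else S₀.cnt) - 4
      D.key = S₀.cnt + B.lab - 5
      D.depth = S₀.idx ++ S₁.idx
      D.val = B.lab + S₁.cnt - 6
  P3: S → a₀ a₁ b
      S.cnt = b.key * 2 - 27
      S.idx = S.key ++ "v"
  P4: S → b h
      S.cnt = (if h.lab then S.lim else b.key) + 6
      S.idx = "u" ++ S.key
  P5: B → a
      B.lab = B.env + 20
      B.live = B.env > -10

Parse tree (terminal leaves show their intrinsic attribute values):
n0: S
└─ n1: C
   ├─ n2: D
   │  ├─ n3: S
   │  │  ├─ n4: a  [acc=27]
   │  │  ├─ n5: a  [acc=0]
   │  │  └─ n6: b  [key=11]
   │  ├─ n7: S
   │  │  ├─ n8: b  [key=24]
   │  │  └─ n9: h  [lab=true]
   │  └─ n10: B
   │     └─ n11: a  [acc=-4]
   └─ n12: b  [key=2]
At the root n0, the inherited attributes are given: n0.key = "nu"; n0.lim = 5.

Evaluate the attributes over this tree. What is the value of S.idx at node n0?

1. n0.key = "nu"  [given at root]
2. n0.lim = 5  [given at root]
3. n1.lab = 3  [len(S.key) + 1]
4. n2.off = false  [C.lab > 3]
5. n3.key = "wx"  ["wx"]
6. n3.lim = 30  [30]
7. n4.acc = 27  [terminal]
8. n5.acc = 0  [terminal]
9. n6.key = 11  [terminal]
10. n3.cnt = -5  [b.key * 2 - 27]
11. n3.idx = "wxv"  [S.key ++ "v"]
12. n7.key = "qwxv"  ["q" ++ S₀.idx]
13. n7.lim = 5  [S₀.cnt + 10]
14. n8.key = 24  [terminal]
15. n9.lab = true  [terminal]
16. n7.cnt = 11  [(if h.lab then S.lim else b.key) + 6]
17. n7.idx = "uqwxv"  ["u" ++ S.key]
18. n10.env = -9  [(if D.off then S₁.cnt else S₀.cnt) - 4]
19. n11.acc = -4  [terminal]
20. n10.lab = 11  [B.env + 20]
21. n10.live = true  [B.env > -10]
22. n2.key = 1  [S₀.cnt + B.lab - 5]
23. n2.depth = "wxvuqwxv"  [S₀.idx ++ S₁.idx]
24. n2.val = 16  [B.lab + S₁.cnt - 6]
25. n12.key = 2  [terminal]
26. n1.idx = "xwxvuqwxv"  ["x" ++ D.depth]
27. n1.acc = 0  [b.key - 2]
28. n0.cnt = 25  [C.acc * -2 + 25]
29. n0.idx = "xwxvuqwxvu"  [C.idx ++ "u"]

"xwxvuqwxvu"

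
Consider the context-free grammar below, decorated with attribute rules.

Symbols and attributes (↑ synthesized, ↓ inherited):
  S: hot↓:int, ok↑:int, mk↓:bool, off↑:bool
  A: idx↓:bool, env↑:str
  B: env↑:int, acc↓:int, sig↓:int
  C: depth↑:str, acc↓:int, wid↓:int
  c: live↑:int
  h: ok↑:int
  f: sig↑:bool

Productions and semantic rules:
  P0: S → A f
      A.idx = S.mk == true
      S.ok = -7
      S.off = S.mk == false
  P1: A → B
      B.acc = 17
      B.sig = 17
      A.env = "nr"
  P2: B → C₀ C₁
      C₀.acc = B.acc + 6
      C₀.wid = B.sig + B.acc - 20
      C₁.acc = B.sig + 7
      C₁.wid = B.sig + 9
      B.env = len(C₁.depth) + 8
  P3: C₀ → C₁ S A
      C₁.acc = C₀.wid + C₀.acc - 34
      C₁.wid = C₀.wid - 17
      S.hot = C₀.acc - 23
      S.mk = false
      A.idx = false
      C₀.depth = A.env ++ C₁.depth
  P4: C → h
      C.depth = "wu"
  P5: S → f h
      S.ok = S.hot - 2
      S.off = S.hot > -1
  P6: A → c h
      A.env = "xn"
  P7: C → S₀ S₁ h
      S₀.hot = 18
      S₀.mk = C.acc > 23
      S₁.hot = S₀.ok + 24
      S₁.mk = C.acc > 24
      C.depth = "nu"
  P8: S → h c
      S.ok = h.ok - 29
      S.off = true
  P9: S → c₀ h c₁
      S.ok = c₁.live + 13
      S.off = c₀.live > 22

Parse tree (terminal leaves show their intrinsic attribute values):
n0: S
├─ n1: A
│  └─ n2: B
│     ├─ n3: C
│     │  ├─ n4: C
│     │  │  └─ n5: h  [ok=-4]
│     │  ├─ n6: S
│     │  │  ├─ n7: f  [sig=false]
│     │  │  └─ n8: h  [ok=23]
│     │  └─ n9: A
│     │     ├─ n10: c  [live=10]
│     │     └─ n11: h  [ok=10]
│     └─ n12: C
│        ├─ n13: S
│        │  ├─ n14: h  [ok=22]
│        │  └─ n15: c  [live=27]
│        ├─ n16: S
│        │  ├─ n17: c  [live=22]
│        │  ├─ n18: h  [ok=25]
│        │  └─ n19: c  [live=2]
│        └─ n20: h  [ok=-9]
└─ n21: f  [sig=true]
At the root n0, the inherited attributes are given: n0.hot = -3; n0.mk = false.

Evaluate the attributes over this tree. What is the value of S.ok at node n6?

1. n0.hot = -3  [given at root]
2. n0.mk = false  [given at root]
3. n1.idx = false  [S.mk == true]
4. n2.acc = 17  [17]
5. n2.sig = 17  [17]
6. n3.acc = 23  [B.acc + 6]
7. n3.wid = 14  [B.sig + B.acc - 20]
8. n4.acc = 3  [C₀.wid + C₀.acc - 34]
9. n4.wid = -3  [C₀.wid - 17]
10. n5.ok = -4  [terminal]
11. n4.depth = "wu"  ["wu"]
12. n6.hot = 0  [C₀.acc - 23]
13. n6.mk = false  [false]
14. n7.sig = false  [terminal]
15. n8.ok = 23  [terminal]
16. n6.ok = -2  [S.hot - 2]
17. n6.off = true  [S.hot > -1]
18. n9.idx = false  [false]
19. n10.live = 10  [terminal]
20. n11.ok = 10  [terminal]
21. n9.env = "xn"  ["xn"]
22. n3.depth = "xnwu"  [A.env ++ C₁.depth]
23. n12.acc = 24  [B.sig + 7]
24. n12.wid = 26  [B.sig + 9]
25. n13.hot = 18  [18]
26. n13.mk = true  [C.acc > 23]
27. n14.ok = 22  [terminal]
28. n15.live = 27  [terminal]
29. n13.ok = -7  [h.ok - 29]
30. n13.off = true  [true]
31. n16.hot = 17  [S₀.ok + 24]
32. n16.mk = false  [C.acc > 24]
33. n17.live = 22  [terminal]
34. n18.ok = 25  [terminal]
35. n19.live = 2  [terminal]
36. n16.ok = 15  [c₁.live + 13]
37. n16.off = false  [c₀.live > 22]
38. n20.ok = -9  [terminal]
39. n12.depth = "nu"  ["nu"]
40. n2.env = 10  [len(C₁.depth) + 8]
41. n1.env = "nr"  ["nr"]
42. n21.sig = true  [terminal]
43. n0.ok = -7  [-7]
44. n0.off = true  [S.mk == false]

-2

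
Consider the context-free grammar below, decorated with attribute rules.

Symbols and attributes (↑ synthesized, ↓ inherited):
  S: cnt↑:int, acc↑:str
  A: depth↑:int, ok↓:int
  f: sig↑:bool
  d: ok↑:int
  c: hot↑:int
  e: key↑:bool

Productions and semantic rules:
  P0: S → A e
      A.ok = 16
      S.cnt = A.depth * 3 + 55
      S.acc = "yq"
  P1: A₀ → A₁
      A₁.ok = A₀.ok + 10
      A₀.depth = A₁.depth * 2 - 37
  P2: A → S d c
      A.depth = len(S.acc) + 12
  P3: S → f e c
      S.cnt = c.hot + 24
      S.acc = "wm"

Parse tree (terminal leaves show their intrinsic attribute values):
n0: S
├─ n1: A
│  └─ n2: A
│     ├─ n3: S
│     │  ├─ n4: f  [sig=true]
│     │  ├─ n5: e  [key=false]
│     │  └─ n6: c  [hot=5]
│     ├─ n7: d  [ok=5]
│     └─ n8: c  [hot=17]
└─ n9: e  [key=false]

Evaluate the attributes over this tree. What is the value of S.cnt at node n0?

1. n1.ok = 16  [16]
2. n2.ok = 26  [A₀.ok + 10]
3. n4.sig = true  [terminal]
4. n5.key = false  [terminal]
5. n6.hot = 5  [terminal]
6. n3.cnt = 29  [c.hot + 24]
7. n3.acc = "wm"  ["wm"]
8. n7.ok = 5  [terminal]
9. n8.hot = 17  [terminal]
10. n2.depth = 14  [len(S.acc) + 12]
11. n1.depth = -9  [A₁.depth * 2 - 37]
12. n9.key = false  [terminal]
13. n0.cnt = 28  [A.depth * 3 + 55]
14. n0.acc = "yq"  ["yq"]

28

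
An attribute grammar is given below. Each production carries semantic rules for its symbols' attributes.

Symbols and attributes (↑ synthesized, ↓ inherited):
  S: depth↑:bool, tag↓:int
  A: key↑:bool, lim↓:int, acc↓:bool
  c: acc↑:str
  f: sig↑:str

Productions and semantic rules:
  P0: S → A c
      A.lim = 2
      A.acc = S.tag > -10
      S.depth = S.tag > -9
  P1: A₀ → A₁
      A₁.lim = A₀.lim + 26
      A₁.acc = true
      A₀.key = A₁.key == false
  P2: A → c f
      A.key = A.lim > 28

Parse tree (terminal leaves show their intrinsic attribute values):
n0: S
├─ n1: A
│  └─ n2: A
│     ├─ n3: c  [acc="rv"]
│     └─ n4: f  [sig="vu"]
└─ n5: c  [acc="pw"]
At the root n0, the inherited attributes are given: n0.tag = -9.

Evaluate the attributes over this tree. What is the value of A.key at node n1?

true

1. n0.tag = -9  [given at root]
2. n1.lim = 2  [2]
3. n1.acc = true  [S.tag > -10]
4. n2.lim = 28  [A₀.lim + 26]
5. n2.acc = true  [true]
6. n3.acc = "rv"  [terminal]
7. n4.sig = "vu"  [terminal]
8. n2.key = false  [A.lim > 28]
9. n1.key = true  [A₁.key == false]
10. n5.acc = "pw"  [terminal]
11. n0.depth = false  [S.tag > -9]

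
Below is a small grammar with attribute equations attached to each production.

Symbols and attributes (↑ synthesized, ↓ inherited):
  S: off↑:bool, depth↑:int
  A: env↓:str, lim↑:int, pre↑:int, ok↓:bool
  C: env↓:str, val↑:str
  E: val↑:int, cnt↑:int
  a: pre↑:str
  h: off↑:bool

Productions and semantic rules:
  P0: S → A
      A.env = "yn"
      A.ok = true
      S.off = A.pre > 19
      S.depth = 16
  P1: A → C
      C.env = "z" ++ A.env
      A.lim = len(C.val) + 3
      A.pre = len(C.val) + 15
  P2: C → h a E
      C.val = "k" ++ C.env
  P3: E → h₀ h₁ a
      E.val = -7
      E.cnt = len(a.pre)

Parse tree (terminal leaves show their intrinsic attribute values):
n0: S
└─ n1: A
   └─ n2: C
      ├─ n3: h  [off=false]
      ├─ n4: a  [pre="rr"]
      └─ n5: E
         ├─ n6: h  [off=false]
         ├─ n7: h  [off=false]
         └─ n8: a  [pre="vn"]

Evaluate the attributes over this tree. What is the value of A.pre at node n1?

1. n1.env = "yn"  ["yn"]
2. n1.ok = true  [true]
3. n2.env = "zyn"  ["z" ++ A.env]
4. n3.off = false  [terminal]
5. n4.pre = "rr"  [terminal]
6. n6.off = false  [terminal]
7. n7.off = false  [terminal]
8. n8.pre = "vn"  [terminal]
9. n5.val = -7  [-7]
10. n5.cnt = 2  [len(a.pre)]
11. n2.val = "kzyn"  ["k" ++ C.env]
12. n1.lim = 7  [len(C.val) + 3]
13. n1.pre = 19  [len(C.val) + 15]
14. n0.off = false  [A.pre > 19]
15. n0.depth = 16  [16]

19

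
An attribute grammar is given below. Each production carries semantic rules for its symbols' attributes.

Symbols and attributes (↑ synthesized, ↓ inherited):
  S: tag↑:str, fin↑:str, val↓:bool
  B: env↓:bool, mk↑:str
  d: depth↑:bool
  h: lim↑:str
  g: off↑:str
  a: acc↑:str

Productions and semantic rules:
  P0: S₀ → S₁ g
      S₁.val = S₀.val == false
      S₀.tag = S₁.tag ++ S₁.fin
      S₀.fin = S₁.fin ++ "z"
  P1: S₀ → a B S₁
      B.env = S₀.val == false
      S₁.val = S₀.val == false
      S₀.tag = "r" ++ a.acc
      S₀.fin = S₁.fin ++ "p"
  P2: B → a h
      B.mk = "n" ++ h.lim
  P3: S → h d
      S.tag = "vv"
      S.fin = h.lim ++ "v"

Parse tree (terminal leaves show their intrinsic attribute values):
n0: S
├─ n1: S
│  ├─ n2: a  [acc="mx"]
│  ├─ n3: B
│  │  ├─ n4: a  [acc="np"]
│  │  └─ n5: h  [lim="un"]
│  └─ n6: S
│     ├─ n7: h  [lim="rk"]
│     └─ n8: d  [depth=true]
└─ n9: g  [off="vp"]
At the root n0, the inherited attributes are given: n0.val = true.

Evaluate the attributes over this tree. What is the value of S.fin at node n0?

"rkvpz"

1. n0.val = true  [given at root]
2. n1.val = false  [S₀.val == false]
3. n2.acc = "mx"  [terminal]
4. n3.env = true  [S₀.val == false]
5. n4.acc = "np"  [terminal]
6. n5.lim = "un"  [terminal]
7. n3.mk = "nun"  ["n" ++ h.lim]
8. n6.val = true  [S₀.val == false]
9. n7.lim = "rk"  [terminal]
10. n8.depth = true  [terminal]
11. n6.tag = "vv"  ["vv"]
12. n6.fin = "rkv"  [h.lim ++ "v"]
13. n1.tag = "rmx"  ["r" ++ a.acc]
14. n1.fin = "rkvp"  [S₁.fin ++ "p"]
15. n9.off = "vp"  [terminal]
16. n0.tag = "rmxrkvp"  [S₁.tag ++ S₁.fin]
17. n0.fin = "rkvpz"  [S₁.fin ++ "z"]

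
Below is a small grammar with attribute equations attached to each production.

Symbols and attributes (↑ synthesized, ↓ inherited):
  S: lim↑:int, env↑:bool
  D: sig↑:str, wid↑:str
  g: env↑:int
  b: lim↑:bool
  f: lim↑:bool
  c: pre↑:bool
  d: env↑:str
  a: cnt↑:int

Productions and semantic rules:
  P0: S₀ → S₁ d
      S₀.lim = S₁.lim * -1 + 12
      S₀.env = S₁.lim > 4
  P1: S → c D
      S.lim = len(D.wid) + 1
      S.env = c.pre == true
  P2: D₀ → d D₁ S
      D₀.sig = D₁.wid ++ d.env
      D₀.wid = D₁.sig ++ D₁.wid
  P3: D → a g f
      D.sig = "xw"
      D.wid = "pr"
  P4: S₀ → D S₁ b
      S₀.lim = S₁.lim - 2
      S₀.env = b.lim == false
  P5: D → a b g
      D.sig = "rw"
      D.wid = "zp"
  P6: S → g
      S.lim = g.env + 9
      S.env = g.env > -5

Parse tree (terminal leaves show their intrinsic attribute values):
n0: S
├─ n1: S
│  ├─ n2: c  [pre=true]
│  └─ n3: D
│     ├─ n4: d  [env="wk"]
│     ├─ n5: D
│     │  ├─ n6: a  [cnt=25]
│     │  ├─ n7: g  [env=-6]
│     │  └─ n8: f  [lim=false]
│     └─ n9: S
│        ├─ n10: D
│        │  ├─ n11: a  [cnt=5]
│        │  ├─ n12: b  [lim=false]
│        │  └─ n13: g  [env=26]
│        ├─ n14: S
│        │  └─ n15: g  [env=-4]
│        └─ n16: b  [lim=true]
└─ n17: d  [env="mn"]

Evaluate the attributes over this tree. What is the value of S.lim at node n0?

1. n2.pre = true  [terminal]
2. n4.env = "wk"  [terminal]
3. n6.cnt = 25  [terminal]
4. n7.env = -6  [terminal]
5. n8.lim = false  [terminal]
6. n5.sig = "xw"  ["xw"]
7. n5.wid = "pr"  ["pr"]
8. n11.cnt = 5  [terminal]
9. n12.lim = false  [terminal]
10. n13.env = 26  [terminal]
11. n10.sig = "rw"  ["rw"]
12. n10.wid = "zp"  ["zp"]
13. n15.env = -4  [terminal]
14. n14.lim = 5  [g.env + 9]
15. n14.env = true  [g.env > -5]
16. n16.lim = true  [terminal]
17. n9.lim = 3  [S₁.lim - 2]
18. n9.env = false  [b.lim == false]
19. n3.sig = "prwk"  [D₁.wid ++ d.env]
20. n3.wid = "xwpr"  [D₁.sig ++ D₁.wid]
21. n1.lim = 5  [len(D.wid) + 1]
22. n1.env = true  [c.pre == true]
23. n17.env = "mn"  [terminal]
24. n0.lim = 7  [S₁.lim * -1 + 12]
25. n0.env = true  [S₁.lim > 4]

7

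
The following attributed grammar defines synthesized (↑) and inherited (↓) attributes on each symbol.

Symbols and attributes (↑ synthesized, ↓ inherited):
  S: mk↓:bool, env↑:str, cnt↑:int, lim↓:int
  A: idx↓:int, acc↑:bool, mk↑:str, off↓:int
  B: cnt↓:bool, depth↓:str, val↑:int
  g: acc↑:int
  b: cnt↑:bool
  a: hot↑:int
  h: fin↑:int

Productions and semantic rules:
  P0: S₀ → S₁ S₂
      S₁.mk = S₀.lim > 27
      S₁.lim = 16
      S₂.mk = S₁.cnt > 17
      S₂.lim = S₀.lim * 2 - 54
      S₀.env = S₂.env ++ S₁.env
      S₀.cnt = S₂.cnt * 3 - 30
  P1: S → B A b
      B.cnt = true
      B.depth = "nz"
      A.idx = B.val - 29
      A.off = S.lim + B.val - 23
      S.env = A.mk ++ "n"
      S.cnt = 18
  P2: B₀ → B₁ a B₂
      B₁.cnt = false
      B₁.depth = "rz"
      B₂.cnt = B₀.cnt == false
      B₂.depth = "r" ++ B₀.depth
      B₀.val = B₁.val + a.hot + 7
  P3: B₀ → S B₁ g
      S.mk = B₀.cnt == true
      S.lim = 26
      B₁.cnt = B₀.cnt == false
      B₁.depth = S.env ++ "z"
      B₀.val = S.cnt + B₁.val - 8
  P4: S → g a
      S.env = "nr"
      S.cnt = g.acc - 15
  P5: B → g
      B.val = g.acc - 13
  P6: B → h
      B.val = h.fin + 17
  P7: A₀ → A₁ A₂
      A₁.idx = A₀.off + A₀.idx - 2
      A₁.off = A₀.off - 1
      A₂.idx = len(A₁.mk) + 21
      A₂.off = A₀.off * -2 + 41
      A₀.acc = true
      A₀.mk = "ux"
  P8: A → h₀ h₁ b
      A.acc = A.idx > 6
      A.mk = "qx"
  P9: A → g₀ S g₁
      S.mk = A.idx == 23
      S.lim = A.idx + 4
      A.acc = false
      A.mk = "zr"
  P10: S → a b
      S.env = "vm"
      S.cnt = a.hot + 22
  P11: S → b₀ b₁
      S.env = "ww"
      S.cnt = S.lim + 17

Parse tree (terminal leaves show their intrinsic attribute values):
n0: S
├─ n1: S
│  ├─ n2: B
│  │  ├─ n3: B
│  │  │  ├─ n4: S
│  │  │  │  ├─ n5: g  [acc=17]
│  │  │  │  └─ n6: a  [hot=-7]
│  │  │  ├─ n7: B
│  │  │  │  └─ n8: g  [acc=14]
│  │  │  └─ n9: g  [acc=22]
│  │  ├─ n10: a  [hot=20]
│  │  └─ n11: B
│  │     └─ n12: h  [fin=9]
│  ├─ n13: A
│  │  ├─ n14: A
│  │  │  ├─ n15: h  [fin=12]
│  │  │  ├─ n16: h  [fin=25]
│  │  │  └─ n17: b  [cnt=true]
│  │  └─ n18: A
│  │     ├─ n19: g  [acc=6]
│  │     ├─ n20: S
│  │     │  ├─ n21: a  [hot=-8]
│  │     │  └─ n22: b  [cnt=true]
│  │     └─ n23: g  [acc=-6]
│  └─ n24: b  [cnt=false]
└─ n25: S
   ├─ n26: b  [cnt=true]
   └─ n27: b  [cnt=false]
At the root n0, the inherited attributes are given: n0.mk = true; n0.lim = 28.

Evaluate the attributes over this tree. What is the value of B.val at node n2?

22

1. n0.mk = true  [given at root]
2. n0.lim = 28  [given at root]
3. n1.mk = true  [S₀.lim > 27]
4. n1.lim = 16  [16]
5. n2.cnt = true  [true]
6. n2.depth = "nz"  ["nz"]
7. n3.cnt = false  [false]
8. n3.depth = "rz"  ["rz"]
9. n4.mk = false  [B₀.cnt == true]
10. n4.lim = 26  [26]
11. n5.acc = 17  [terminal]
12. n6.hot = -7  [terminal]
13. n4.env = "nr"  ["nr"]
14. n4.cnt = 2  [g.acc - 15]
15. n7.cnt = true  [B₀.cnt == false]
16. n7.depth = "nrz"  [S.env ++ "z"]
17. n8.acc = 14  [terminal]
18. n7.val = 1  [g.acc - 13]
19. n9.acc = 22  [terminal]
20. n3.val = -5  [S.cnt + B₁.val - 8]
21. n10.hot = 20  [terminal]
22. n11.cnt = false  [B₀.cnt == false]
23. n11.depth = "rnz"  ["r" ++ B₀.depth]
24. n12.fin = 9  [terminal]
25. n11.val = 26  [h.fin + 17]
26. n2.val = 22  [B₁.val + a.hot + 7]
27. n13.idx = -7  [B.val - 29]
28. n13.off = 15  [S.lim + B.val - 23]
29. n14.idx = 6  [A₀.off + A₀.idx - 2]
30. n14.off = 14  [A₀.off - 1]
31. n15.fin = 12  [terminal]
32. n16.fin = 25  [terminal]
33. n17.cnt = true  [terminal]
34. n14.acc = false  [A.idx > 6]
35. n14.mk = "qx"  ["qx"]
36. n18.idx = 23  [len(A₁.mk) + 21]
37. n18.off = 11  [A₀.off * -2 + 41]
38. n19.acc = 6  [terminal]
39. n20.mk = true  [A.idx == 23]
40. n20.lim = 27  [A.idx + 4]
41. n21.hot = -8  [terminal]
42. n22.cnt = true  [terminal]
43. n20.env = "vm"  ["vm"]
44. n20.cnt = 14  [a.hot + 22]
45. n23.acc = -6  [terminal]
46. n18.acc = false  [false]
47. n18.mk = "zr"  ["zr"]
48. n13.acc = true  [true]
49. n13.mk = "ux"  ["ux"]
50. n24.cnt = false  [terminal]
51. n1.env = "uxn"  [A.mk ++ "n"]
52. n1.cnt = 18  [18]
53. n25.mk = true  [S₁.cnt > 17]
54. n25.lim = 2  [S₀.lim * 2 - 54]
55. n26.cnt = true  [terminal]
56. n27.cnt = false  [terminal]
57. n25.env = "ww"  ["ww"]
58. n25.cnt = 19  [S.lim + 17]
59. n0.env = "wwuxn"  [S₂.env ++ S₁.env]
60. n0.cnt = 27  [S₂.cnt * 3 - 30]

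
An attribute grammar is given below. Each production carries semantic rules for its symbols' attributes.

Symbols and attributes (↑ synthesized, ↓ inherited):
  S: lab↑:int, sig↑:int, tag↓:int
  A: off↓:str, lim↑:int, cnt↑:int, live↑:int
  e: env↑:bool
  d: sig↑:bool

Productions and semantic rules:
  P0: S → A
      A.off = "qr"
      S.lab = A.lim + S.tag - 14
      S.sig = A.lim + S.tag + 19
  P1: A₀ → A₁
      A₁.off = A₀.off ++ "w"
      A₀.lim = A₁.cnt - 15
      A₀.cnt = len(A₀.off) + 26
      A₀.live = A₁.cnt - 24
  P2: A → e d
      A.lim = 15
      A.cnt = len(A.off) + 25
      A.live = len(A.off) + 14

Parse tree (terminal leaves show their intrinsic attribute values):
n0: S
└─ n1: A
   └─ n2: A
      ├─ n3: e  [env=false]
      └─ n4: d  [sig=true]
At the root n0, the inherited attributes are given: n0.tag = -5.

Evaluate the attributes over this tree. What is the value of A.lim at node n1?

13

1. n0.tag = -5  [given at root]
2. n1.off = "qr"  ["qr"]
3. n2.off = "qrw"  [A₀.off ++ "w"]
4. n3.env = false  [terminal]
5. n4.sig = true  [terminal]
6. n2.lim = 15  [15]
7. n2.cnt = 28  [len(A.off) + 25]
8. n2.live = 17  [len(A.off) + 14]
9. n1.lim = 13  [A₁.cnt - 15]
10. n1.cnt = 28  [len(A₀.off) + 26]
11. n1.live = 4  [A₁.cnt - 24]
12. n0.lab = -6  [A.lim + S.tag - 14]
13. n0.sig = 27  [A.lim + S.tag + 19]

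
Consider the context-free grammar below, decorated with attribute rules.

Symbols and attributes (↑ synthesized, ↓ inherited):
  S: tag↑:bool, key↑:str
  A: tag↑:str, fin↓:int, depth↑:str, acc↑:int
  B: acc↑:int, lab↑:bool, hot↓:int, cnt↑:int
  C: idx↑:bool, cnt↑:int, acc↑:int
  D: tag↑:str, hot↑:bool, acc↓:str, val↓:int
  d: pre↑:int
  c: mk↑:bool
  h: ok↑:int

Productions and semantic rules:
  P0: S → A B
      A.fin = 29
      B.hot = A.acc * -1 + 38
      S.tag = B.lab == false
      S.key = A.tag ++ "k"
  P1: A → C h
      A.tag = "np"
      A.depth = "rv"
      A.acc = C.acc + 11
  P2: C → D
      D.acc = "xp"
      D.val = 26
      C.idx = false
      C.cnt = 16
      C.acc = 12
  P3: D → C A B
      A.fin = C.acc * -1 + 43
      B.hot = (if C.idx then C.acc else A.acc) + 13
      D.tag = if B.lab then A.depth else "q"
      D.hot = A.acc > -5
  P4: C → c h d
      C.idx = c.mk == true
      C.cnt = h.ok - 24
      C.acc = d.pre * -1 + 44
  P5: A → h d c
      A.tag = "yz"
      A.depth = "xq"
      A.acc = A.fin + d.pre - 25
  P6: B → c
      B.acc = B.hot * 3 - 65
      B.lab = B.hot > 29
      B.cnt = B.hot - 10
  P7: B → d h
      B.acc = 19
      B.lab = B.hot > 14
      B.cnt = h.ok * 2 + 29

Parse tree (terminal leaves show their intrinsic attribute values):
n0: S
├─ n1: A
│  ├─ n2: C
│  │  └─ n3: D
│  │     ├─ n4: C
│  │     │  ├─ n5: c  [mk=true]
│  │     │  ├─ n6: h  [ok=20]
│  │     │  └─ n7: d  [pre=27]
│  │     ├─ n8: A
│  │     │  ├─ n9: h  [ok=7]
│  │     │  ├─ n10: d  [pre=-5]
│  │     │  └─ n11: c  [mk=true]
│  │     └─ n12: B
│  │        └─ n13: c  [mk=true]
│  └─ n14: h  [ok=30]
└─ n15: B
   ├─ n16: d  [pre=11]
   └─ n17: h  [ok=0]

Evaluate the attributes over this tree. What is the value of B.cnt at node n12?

1. n1.fin = 29  [29]
2. n3.acc = "xp"  ["xp"]
3. n3.val = 26  [26]
4. n5.mk = true  [terminal]
5. n6.ok = 20  [terminal]
6. n7.pre = 27  [terminal]
7. n4.idx = true  [c.mk == true]
8. n4.cnt = -4  [h.ok - 24]
9. n4.acc = 17  [d.pre * -1 + 44]
10. n8.fin = 26  [C.acc * -1 + 43]
11. n9.ok = 7  [terminal]
12. n10.pre = -5  [terminal]
13. n11.mk = true  [terminal]
14. n8.tag = "yz"  ["yz"]
15. n8.depth = "xq"  ["xq"]
16. n8.acc = -4  [A.fin + d.pre - 25]
17. n12.hot = 30  [(if C.idx then C.acc else A.acc) + 13]
18. n13.mk = true  [terminal]
19. n12.acc = 25  [B.hot * 3 - 65]
20. n12.lab = true  [B.hot > 29]
21. n12.cnt = 20  [B.hot - 10]
22. n3.tag = "xq"  [if B.lab then A.depth else "q"]
23. n3.hot = true  [A.acc > -5]
24. n2.idx = false  [false]
25. n2.cnt = 16  [16]
26. n2.acc = 12  [12]
27. n14.ok = 30  [terminal]
28. n1.tag = "np"  ["np"]
29. n1.depth = "rv"  ["rv"]
30. n1.acc = 23  [C.acc + 11]
31. n15.hot = 15  [A.acc * -1 + 38]
32. n16.pre = 11  [terminal]
33. n17.ok = 0  [terminal]
34. n15.acc = 19  [19]
35. n15.lab = true  [B.hot > 14]
36. n15.cnt = 29  [h.ok * 2 + 29]
37. n0.tag = false  [B.lab == false]
38. n0.key = "npk"  [A.tag ++ "k"]

20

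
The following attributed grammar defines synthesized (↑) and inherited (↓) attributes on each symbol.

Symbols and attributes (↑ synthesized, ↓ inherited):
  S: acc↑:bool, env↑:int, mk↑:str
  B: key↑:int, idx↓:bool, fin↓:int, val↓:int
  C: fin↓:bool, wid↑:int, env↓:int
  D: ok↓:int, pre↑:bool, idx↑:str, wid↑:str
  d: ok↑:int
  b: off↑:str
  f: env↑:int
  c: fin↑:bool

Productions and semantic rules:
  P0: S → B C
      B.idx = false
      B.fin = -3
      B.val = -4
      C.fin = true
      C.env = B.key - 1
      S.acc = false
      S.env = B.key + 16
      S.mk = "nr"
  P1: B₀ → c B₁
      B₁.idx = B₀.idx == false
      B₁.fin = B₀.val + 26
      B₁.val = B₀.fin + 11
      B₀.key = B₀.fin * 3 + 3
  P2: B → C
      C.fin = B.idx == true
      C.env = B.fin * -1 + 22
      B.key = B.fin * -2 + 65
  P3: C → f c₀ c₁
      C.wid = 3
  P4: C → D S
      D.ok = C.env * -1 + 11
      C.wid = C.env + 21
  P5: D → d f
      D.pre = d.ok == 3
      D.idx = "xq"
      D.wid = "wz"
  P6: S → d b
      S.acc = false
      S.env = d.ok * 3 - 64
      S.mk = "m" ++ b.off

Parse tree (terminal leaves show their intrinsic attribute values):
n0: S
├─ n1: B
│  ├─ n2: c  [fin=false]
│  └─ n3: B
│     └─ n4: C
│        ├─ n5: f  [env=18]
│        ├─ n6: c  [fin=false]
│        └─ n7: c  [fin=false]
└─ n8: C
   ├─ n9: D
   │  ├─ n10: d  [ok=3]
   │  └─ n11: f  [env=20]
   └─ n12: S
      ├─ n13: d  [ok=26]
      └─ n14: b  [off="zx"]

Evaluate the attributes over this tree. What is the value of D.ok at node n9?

18

1. n1.idx = false  [false]
2. n1.fin = -3  [-3]
3. n1.val = -4  [-4]
4. n2.fin = false  [terminal]
5. n3.idx = true  [B₀.idx == false]
6. n3.fin = 22  [B₀.val + 26]
7. n3.val = 8  [B₀.fin + 11]
8. n4.fin = true  [B.idx == true]
9. n4.env = 0  [B.fin * -1 + 22]
10. n5.env = 18  [terminal]
11. n6.fin = false  [terminal]
12. n7.fin = false  [terminal]
13. n4.wid = 3  [3]
14. n3.key = 21  [B.fin * -2 + 65]
15. n1.key = -6  [B₀.fin * 3 + 3]
16. n8.fin = true  [true]
17. n8.env = -7  [B.key - 1]
18. n9.ok = 18  [C.env * -1 + 11]
19. n10.ok = 3  [terminal]
20. n11.env = 20  [terminal]
21. n9.pre = true  [d.ok == 3]
22. n9.idx = "xq"  ["xq"]
23. n9.wid = "wz"  ["wz"]
24. n13.ok = 26  [terminal]
25. n14.off = "zx"  [terminal]
26. n12.acc = false  [false]
27. n12.env = 14  [d.ok * 3 - 64]
28. n12.mk = "mzx"  ["m" ++ b.off]
29. n8.wid = 14  [C.env + 21]
30. n0.acc = false  [false]
31. n0.env = 10  [B.key + 16]
32. n0.mk = "nr"  ["nr"]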